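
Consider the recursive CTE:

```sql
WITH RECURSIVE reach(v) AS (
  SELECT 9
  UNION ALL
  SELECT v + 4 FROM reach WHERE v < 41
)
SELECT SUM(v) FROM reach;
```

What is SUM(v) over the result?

Base: v=9.
Iteration 1: 9 < 41 holds -> v = 9 + 4 = 13.
Iteration 2: 13 < 41 holds -> v = 13 + 4 = 17.
Iteration 3: 17 < 41 holds -> v = 17 + 4 = 21.
Iteration 4: 21 < 41 holds -> v = 21 + 4 = 25.
Iteration 5: 25 < 41 holds -> v = 25 + 4 = 29.
Iteration 6: 29 < 41 holds -> v = 29 + 4 = 33.
Iteration 7: 33 < 41 holds -> v = 33 + 4 = 37.
Iteration 8: 37 < 41 holds -> v = 37 + 4 = 41.
Iteration 9: 41 < 41 fails; recursion stops.
SUM(v) = 9 + 13 + 17 + 21 + 25 + 29 + 33 + 37 + 41 = 225.

225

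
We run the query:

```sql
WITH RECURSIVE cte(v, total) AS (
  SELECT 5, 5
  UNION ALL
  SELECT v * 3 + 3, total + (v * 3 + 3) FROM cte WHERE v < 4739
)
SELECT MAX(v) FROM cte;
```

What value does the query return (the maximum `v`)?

Base: v=5, total=5.
Iteration 1: 5 < 4739 holds -> v = 5 * 3 + 3 = 18, total = 5 + 18 = 23.
Iteration 2: 18 < 4739 holds -> v = 18 * 3 + 3 = 57, total = 23 + 57 = 80.
Iteration 3: 57 < 4739 holds -> v = 57 * 3 + 3 = 174, total = 80 + 174 = 254.
Iteration 4: 174 < 4739 holds -> v = 174 * 3 + 3 = 525, total = 254 + 525 = 779.
Iteration 5: 525 < 4739 holds -> v = 525 * 3 + 3 = 1578, total = 779 + 1578 = 2357.
Iteration 6: 1578 < 4739 holds -> v = 1578 * 3 + 3 = 4737, total = 2357 + 4737 = 7094.
Iteration 7: 4737 < 4739 holds -> v = 4737 * 3 + 3 = 14214, total = 7094 + 14214 = 21308.
Iteration 8: 14214 < 4739 fails; recursion stops.
v values: 5, 18, 57, 174, 525, 1578, 4737, 14214; the maximum is 14214.

14214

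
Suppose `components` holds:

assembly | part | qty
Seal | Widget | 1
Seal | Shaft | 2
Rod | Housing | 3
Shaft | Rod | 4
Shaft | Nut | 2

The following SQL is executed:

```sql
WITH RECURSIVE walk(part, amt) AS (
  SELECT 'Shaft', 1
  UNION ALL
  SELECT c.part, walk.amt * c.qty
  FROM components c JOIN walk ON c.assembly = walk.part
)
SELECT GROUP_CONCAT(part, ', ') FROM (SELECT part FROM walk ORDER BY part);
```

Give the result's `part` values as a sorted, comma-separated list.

Base: (Shaft, amt=1).
Iteration 1: components of {Shaft} -> Nut = 1*2 = 2, Rod = 1*4 = 4.
Iteration 2: components of {Nut,Rod} -> Housing = 4*3 = 12.
Iteration 3: no further components; recursion stops.

Housing, Nut, Rod, Shaft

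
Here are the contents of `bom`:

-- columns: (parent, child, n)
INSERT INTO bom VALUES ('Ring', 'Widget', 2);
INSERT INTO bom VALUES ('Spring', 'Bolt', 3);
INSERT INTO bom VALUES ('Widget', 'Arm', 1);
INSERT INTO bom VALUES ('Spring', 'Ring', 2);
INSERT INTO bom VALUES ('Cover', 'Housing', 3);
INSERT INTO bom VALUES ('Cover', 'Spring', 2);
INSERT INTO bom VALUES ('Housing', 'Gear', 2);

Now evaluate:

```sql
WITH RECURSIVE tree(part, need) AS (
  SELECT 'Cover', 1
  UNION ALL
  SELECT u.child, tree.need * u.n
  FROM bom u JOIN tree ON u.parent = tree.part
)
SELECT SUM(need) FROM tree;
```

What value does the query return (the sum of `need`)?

Base: (Cover, need=1).
Iteration 1: components of {Cover} -> Housing = 1*3 = 3, Spring = 1*2 = 2.
Iteration 2: components of {Housing,Spring} -> Bolt = 2*3 = 6, Gear = 3*2 = 6, Ring = 2*2 = 4.
Iteration 3: components of {Bolt,Gear,Ring} -> Widget = 4*2 = 8.
Iteration 4: components of {Widget} -> Arm = 8*1 = 8.
Iteration 5: no further components; recursion stops.
SUM(need) = 1 + 3 + 2 + 6 + 4 + 6 + 8 + 8 = 38.

38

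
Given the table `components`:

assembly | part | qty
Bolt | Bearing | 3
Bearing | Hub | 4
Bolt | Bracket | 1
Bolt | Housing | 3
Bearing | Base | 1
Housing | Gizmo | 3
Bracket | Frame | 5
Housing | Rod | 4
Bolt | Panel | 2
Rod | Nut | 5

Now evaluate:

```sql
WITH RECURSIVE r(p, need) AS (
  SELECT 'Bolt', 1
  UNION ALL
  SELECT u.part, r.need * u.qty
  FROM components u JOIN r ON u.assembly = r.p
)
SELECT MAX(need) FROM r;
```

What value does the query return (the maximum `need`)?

Base: (Bolt, need=1).
Iteration 1: components of {Bolt} -> Bearing = 1*3 = 3, Bracket = 1*1 = 1, Housing = 1*3 = 3, Panel = 1*2 = 2.
Iteration 2: components of {Bearing,Bracket,Housing,Panel} -> Base = 3*1 = 3, Frame = 1*5 = 5, Gizmo = 3*3 = 9, Hub = 3*4 = 12, Rod = 3*4 = 12.
Iteration 3: components of {Base,Frame,Gizmo,Hub,Rod} -> Nut = 12*5 = 60.
Iteration 4: no further components; recursion stops.
need values: 1, 3, 1, 3, 2, 12, 3, 5, 9, 12, 60; the maximum is 60.

60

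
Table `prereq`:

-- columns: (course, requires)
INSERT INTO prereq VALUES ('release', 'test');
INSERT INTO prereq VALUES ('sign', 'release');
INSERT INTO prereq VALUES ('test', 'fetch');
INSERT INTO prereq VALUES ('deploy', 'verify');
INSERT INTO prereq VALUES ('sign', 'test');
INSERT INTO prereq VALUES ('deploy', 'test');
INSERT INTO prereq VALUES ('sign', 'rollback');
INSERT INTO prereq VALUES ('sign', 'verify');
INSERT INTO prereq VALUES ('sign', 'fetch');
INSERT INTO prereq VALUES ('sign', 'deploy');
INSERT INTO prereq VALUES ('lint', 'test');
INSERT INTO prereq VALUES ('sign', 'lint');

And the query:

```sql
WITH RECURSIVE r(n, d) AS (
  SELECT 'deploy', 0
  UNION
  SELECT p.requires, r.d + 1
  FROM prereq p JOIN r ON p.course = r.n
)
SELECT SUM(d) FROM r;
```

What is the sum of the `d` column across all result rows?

4

Base: (deploy, d=0).
Iteration 1: edges from {deploy} -> (test, d=1), (verify, d=1).
Iteration 2: edges from {test,verify} -> (fetch, d=2).
Iteration 3: no outgoing edges from {fetch}; recursion stops.
SUM(d) = 0 + 1 + 1 + 2 = 4.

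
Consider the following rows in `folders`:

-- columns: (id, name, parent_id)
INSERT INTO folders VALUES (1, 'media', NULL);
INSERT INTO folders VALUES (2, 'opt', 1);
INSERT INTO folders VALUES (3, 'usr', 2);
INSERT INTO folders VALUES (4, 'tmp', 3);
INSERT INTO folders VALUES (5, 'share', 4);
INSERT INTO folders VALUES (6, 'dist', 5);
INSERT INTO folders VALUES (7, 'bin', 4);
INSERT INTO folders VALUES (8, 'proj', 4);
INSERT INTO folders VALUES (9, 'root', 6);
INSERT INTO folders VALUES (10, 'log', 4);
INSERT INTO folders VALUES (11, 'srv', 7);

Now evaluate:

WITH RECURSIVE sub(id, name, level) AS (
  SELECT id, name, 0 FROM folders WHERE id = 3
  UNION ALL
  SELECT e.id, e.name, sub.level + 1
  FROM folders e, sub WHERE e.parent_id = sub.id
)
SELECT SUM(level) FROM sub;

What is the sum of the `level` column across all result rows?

19

Base: id=3 (usr) at level 0.
Iteration 1: rows with parent_id in {3} -> tmp (id 4, level 1).
Iteration 2: rows with parent_id in {4} -> share (id 5, level 2), bin (id 7, level 2), proj (id 8, level 2), log (id 10, level 2).
Iteration 3: rows with parent_id in {5,7,8,10} -> dist (id 6, level 3), srv (id 11, level 3).
Iteration 4: rows with parent_id in {6,11} -> root (id 9, level 4).
Iteration 5: no rows with parent_id in {9}; recursion stops.
SUM(level) = 0 + 1 + 2 + 2 + 2 + 2 + 3 + 3 + 4 = 19.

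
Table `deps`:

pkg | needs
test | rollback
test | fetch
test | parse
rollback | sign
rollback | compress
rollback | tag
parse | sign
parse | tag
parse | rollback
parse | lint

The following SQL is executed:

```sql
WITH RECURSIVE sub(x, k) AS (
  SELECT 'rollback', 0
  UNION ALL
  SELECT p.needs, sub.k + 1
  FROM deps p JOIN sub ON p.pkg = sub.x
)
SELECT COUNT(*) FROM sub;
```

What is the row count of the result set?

4

Base: (rollback, k=0).
Iteration 1: edges from {rollback} -> (compress, k=1), (sign, k=1), (tag, k=1).
Iteration 2: no outgoing edges from {compress,sign,tag}; recursion stops.
Total rows emitted: 4.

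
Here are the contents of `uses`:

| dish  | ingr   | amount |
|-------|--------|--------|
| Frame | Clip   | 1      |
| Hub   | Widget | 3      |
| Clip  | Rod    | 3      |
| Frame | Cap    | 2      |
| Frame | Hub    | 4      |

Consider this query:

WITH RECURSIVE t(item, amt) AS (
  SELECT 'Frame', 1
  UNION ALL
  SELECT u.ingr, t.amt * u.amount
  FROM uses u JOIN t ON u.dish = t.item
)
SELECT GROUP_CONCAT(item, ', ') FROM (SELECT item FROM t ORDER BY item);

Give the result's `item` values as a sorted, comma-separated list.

Cap, Clip, Frame, Hub, Rod, Widget

Base: (Frame, amt=1).
Iteration 1: components of {Frame} -> Cap = 1*2 = 2, Clip = 1*1 = 1, Hub = 1*4 = 4.
Iteration 2: components of {Cap,Clip,Hub} -> Rod = 1*3 = 3, Widget = 4*3 = 12.
Iteration 3: no further components; recursion stops.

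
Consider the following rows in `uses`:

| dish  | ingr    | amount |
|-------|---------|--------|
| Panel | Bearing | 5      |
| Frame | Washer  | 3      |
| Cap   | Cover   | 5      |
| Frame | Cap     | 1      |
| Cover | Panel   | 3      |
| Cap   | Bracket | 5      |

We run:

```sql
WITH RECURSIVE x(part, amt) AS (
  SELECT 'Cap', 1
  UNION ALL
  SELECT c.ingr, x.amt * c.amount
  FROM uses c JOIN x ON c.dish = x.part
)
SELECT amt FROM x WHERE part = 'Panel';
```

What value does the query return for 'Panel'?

Base: (Cap, amt=1).
Iteration 1: components of {Cap} -> Bracket = 1*5 = 5, Cover = 1*5 = 5.
Iteration 2: components of {Bracket,Cover} -> Panel = 5*3 = 15.
Iteration 3: components of {Panel} -> Bearing = 15*5 = 75.
Iteration 4: no further components; recursion stops.

15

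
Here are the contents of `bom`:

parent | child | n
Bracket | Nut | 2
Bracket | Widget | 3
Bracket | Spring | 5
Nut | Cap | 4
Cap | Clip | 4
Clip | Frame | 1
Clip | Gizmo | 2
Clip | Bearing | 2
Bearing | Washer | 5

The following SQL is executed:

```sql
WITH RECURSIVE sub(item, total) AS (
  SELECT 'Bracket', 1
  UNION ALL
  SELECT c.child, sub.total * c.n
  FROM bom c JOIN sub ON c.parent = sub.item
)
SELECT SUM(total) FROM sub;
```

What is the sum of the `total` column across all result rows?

531

Base: (Bracket, total=1).
Iteration 1: components of {Bracket} -> Nut = 1*2 = 2, Spring = 1*5 = 5, Widget = 1*3 = 3.
Iteration 2: components of {Nut,Spring,Widget} -> Cap = 2*4 = 8.
Iteration 3: components of {Cap} -> Clip = 8*4 = 32.
Iteration 4: components of {Clip} -> Bearing = 32*2 = 64, Frame = 32*1 = 32, Gizmo = 32*2 = 64.
Iteration 5: components of {Bearing,Frame,Gizmo} -> Washer = 64*5 = 320.
Iteration 6: no further components; recursion stops.
SUM(total) = 1 + 2 + 3 + 5 + 8 + 32 + 32 + 64 + 64 + 320 = 531.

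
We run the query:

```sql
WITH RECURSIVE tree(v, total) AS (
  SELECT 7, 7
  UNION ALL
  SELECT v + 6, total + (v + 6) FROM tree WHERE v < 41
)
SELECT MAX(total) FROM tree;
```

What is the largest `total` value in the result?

Base: v=7, total=7.
Iteration 1: 7 < 41 holds -> v = 7 + 6 = 13, total = 7 + 13 = 20.
Iteration 2: 13 < 41 holds -> v = 13 + 6 = 19, total = 20 + 19 = 39.
Iteration 3: 19 < 41 holds -> v = 19 + 6 = 25, total = 39 + 25 = 64.
Iteration 4: 25 < 41 holds -> v = 25 + 6 = 31, total = 64 + 31 = 95.
Iteration 5: 31 < 41 holds -> v = 31 + 6 = 37, total = 95 + 37 = 132.
Iteration 6: 37 < 41 holds -> v = 37 + 6 = 43, total = 132 + 43 = 175.
Iteration 7: 43 < 41 fails; recursion stops.
total values: 7, 20, 39, 64, 95, 132, 175; the maximum is 175.

175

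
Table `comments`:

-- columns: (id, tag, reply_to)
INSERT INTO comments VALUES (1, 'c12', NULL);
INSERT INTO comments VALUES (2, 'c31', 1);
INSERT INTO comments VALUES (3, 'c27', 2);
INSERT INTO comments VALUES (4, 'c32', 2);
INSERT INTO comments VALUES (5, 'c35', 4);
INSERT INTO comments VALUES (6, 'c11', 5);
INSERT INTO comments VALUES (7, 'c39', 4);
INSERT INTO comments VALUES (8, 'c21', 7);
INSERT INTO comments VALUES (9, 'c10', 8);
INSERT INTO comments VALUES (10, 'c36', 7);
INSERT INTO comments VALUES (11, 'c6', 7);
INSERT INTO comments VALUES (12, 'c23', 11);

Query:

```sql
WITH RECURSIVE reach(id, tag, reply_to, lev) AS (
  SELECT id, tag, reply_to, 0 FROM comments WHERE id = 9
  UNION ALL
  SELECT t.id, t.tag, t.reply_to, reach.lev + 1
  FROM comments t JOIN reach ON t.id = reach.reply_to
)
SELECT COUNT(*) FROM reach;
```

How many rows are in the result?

Base: id=9 (c10), reply_to=8, lev 0.
Iteration 1: join on id=8 -> c21 (id 8, reply_to=7, lev 1).
Iteration 2: join on id=7 -> c39 (id 7, reply_to=4, lev 2).
Iteration 3: join on id=4 -> c32 (id 4, reply_to=2, lev 3).
Iteration 4: join on id=2 -> c31 (id 2, reply_to=1, lev 4).
Iteration 5: join on id=1 -> c12 (id 1, reply_to=NULL, lev 5).
Iteration 6: reply_to is NULL; no match; recursion stops.
Total rows emitted: 6.

6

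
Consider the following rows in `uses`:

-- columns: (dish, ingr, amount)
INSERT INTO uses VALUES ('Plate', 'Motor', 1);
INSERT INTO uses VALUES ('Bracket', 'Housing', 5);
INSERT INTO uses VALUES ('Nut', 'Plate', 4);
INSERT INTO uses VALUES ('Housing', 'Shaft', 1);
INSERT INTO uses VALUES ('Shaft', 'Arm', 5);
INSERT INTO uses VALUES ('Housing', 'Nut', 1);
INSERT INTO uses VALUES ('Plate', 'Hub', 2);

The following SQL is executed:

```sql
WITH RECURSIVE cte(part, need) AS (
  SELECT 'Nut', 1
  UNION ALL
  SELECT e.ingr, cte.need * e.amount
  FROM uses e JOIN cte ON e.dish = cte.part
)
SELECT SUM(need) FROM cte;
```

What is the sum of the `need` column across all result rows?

17

Base: (Nut, need=1).
Iteration 1: components of {Nut} -> Plate = 1*4 = 4.
Iteration 2: components of {Plate} -> Hub = 4*2 = 8, Motor = 4*1 = 4.
Iteration 3: no further components; recursion stops.
SUM(need) = 1 + 4 + 8 + 4 = 17.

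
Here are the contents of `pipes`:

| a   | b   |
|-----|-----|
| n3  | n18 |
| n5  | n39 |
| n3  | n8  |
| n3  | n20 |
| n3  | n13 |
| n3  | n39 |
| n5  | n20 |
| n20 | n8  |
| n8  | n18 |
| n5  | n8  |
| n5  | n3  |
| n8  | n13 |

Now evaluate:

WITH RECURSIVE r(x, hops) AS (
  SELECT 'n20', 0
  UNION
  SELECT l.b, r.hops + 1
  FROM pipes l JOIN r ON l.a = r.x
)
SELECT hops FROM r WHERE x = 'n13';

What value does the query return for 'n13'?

Base: (n20, hops=0).
Iteration 1: edges from {n20} -> (n8, hops=1).
Iteration 2: edges from {n8} -> (n13, hops=2), (n18, hops=2).
Iteration 3: no outgoing edges from {n13,n18}; recursion stops.

2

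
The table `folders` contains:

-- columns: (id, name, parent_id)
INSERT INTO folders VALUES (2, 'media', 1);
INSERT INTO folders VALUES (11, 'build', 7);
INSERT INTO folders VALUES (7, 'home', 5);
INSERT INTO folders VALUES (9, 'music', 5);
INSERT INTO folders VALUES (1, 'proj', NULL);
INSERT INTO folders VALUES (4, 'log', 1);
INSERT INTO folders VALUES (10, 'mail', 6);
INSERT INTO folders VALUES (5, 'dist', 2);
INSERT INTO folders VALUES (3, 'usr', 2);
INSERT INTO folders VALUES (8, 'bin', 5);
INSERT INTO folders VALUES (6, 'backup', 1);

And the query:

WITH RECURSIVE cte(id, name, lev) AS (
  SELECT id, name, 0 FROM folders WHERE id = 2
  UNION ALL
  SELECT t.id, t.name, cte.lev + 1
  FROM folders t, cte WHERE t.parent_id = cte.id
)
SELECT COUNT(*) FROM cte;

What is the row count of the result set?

Base: id=2 (media) at lev 0.
Iteration 1: rows with parent_id in {2} -> usr (id 3, lev 1), dist (id 5, lev 1).
Iteration 2: rows with parent_id in {3,5} -> home (id 7, lev 2), bin (id 8, lev 2), music (id 9, lev 2).
Iteration 3: rows with parent_id in {7,8,9} -> build (id 11, lev 3).
Iteration 4: no rows with parent_id in {11}; recursion stops.
Total rows emitted: 7.

7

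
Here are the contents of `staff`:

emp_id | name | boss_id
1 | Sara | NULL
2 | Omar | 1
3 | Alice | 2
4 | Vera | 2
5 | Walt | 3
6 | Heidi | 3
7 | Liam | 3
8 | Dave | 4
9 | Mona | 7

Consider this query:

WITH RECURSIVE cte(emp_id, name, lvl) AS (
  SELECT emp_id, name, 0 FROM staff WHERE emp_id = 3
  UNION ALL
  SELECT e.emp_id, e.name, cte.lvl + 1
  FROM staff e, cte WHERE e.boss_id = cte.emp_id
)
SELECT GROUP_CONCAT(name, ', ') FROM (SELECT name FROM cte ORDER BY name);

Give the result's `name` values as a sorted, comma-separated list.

Alice, Heidi, Liam, Mona, Walt

Base: emp_id=3 (Alice) at lvl 0.
Iteration 1: rows with boss_id in {3} -> Walt (id 5, lvl 1), Heidi (id 6, lvl 1), Liam (id 7, lvl 1).
Iteration 2: rows with boss_id in {5,6,7} -> Mona (id 9, lvl 2).
Iteration 3: no rows with boss_id in {9}; recursion stops.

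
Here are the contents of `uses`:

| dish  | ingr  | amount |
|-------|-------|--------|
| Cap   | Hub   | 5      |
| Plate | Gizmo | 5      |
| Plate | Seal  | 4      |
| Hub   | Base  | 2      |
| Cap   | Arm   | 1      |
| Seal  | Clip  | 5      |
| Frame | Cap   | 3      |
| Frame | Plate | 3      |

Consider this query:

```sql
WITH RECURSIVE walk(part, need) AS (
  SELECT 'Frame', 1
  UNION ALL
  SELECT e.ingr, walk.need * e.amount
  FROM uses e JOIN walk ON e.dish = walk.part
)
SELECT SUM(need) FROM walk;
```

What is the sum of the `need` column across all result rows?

Base: (Frame, need=1).
Iteration 1: components of {Frame} -> Cap = 1*3 = 3, Plate = 1*3 = 3.
Iteration 2: components of {Cap,Plate} -> Arm = 3*1 = 3, Gizmo = 3*5 = 15, Hub = 3*5 = 15, Seal = 3*4 = 12.
Iteration 3: components of {Arm,Gizmo,Hub,Seal} -> Base = 15*2 = 30, Clip = 12*5 = 60.
Iteration 4: no further components; recursion stops.
SUM(need) = 1 + 3 + 3 + 15 + 3 + 12 + 15 + 30 + 60 = 142.

142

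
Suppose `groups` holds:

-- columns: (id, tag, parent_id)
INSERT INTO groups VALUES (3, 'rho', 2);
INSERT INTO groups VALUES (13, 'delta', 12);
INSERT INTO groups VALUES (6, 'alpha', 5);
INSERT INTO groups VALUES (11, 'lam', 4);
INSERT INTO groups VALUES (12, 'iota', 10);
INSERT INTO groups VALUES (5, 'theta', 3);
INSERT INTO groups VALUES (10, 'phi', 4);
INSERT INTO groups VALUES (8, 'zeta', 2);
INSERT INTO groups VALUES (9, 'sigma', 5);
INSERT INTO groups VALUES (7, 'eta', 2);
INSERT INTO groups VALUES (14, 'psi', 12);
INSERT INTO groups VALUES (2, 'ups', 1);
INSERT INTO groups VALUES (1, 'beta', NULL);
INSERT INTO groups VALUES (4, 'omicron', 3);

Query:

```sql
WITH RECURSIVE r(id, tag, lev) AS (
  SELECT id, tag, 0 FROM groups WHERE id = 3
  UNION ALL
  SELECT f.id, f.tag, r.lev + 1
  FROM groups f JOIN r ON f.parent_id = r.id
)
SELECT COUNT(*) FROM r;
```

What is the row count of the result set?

Base: id=3 (rho) at lev 0.
Iteration 1: rows with parent_id in {3} -> omicron (id 4, lev 1), theta (id 5, lev 1).
Iteration 2: rows with parent_id in {4,5} -> alpha (id 6, lev 2), sigma (id 9, lev 2), phi (id 10, lev 2), lam (id 11, lev 2).
Iteration 3: rows with parent_id in {6,9,10,11} -> iota (id 12, lev 3).
Iteration 4: rows with parent_id in {12} -> delta (id 13, lev 4), psi (id 14, lev 4).
Iteration 5: no rows with parent_id in {13,14}; recursion stops.
Total rows emitted: 10.

10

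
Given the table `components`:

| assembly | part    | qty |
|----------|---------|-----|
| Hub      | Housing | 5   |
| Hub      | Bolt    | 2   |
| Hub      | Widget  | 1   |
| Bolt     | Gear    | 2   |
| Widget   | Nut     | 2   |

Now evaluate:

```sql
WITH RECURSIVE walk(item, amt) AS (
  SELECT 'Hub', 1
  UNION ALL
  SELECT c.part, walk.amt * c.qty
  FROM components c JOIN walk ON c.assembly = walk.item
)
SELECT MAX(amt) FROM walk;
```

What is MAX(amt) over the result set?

5

Base: (Hub, amt=1).
Iteration 1: components of {Hub} -> Bolt = 1*2 = 2, Housing = 1*5 = 5, Widget = 1*1 = 1.
Iteration 2: components of {Bolt,Housing,Widget} -> Gear = 2*2 = 4, Nut = 1*2 = 2.
Iteration 3: no further components; recursion stops.
amt values: 1, 5, 2, 1, 4, 2; the maximum is 5.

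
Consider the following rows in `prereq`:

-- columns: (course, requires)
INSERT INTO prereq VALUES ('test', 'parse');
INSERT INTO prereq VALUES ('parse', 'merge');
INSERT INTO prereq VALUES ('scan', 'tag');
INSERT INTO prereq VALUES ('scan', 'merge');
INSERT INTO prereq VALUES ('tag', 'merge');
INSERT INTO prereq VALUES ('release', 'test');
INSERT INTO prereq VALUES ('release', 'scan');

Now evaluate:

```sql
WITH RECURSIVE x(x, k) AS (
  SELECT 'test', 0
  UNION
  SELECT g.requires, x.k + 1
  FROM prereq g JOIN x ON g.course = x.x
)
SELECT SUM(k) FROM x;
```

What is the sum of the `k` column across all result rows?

Base: (test, k=0).
Iteration 1: edges from {test} -> (parse, k=1).
Iteration 2: edges from {parse} -> (merge, k=2).
Iteration 3: no outgoing edges from {merge}; recursion stops.
SUM(k) = 0 + 1 + 2 = 3.

3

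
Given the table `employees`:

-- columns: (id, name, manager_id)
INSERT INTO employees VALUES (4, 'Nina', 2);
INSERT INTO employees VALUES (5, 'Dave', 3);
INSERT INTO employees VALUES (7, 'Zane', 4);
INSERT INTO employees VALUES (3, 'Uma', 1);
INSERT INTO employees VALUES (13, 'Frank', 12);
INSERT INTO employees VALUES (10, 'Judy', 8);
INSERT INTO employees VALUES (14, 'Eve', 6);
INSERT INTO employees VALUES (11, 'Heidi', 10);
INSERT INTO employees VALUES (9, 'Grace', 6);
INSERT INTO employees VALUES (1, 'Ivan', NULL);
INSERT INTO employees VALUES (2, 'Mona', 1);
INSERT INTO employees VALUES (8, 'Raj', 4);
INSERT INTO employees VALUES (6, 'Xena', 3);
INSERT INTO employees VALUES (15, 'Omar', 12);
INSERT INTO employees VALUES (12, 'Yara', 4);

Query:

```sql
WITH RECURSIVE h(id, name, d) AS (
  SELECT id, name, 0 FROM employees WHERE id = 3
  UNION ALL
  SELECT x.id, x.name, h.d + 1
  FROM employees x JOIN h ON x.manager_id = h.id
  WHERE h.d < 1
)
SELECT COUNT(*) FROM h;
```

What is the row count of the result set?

3

Base: id=3 (Uma) at d 0.
Iteration 1: rows with manager_id in {3} -> Dave (id 5, d 1), Xena (id 6, d 1).
Iteration 2: d < 1 fails for all current rows; recursion stops.
Total rows emitted: 3.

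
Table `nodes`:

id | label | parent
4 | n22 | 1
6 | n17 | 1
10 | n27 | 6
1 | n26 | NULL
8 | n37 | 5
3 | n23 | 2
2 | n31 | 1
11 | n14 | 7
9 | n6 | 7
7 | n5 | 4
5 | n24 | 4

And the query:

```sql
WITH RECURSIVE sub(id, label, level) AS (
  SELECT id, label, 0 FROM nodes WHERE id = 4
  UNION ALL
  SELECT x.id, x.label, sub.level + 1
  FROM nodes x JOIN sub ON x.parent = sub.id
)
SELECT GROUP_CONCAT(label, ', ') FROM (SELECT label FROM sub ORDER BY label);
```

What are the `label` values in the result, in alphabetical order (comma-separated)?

Base: id=4 (n22) at level 0.
Iteration 1: rows with parent in {4} -> n24 (id 5, level 1), n5 (id 7, level 1).
Iteration 2: rows with parent in {5,7} -> n37 (id 8, level 2), n6 (id 9, level 2), n14 (id 11, level 2).
Iteration 3: no rows with parent in {8,9,11}; recursion stops.

n14, n22, n24, n37, n5, n6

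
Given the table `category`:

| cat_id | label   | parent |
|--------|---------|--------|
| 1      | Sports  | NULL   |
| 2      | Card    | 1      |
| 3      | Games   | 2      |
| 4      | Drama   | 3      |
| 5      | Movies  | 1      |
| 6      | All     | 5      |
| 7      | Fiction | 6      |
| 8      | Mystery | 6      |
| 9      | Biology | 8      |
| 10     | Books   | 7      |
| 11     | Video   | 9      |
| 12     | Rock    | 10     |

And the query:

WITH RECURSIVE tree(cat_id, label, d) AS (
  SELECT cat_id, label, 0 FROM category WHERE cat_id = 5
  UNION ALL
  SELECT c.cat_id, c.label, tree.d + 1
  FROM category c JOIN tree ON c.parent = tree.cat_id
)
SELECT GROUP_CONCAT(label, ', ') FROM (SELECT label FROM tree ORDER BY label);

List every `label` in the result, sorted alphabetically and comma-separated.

All, Biology, Books, Fiction, Movies, Mystery, Rock, Video

Base: cat_id=5 (Movies) at d 0.
Iteration 1: rows with parent in {5} -> All (id 6, d 1).
Iteration 2: rows with parent in {6} -> Fiction (id 7, d 2), Mystery (id 8, d 2).
Iteration 3: rows with parent in {7,8} -> Biology (id 9, d 3), Books (id 10, d 3).
Iteration 4: rows with parent in {9,10} -> Video (id 11, d 4), Rock (id 12, d 4).
Iteration 5: no rows with parent in {11,12}; recursion stops.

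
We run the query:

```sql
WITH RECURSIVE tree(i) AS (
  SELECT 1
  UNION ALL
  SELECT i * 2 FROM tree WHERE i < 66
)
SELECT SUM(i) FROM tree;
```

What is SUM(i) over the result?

255

Base: i=1.
Iteration 1: 1 < 66 holds -> i = 1 * 2 = 2.
Iteration 2: 2 < 66 holds -> i = 2 * 2 = 4.
Iteration 3: 4 < 66 holds -> i = 4 * 2 = 8.
Iteration 4: 8 < 66 holds -> i = 8 * 2 = 16.
Iteration 5: 16 < 66 holds -> i = 16 * 2 = 32.
Iteration 6: 32 < 66 holds -> i = 32 * 2 = 64.
Iteration 7: 64 < 66 holds -> i = 64 * 2 = 128.
Iteration 8: 128 < 66 fails; recursion stops.
SUM(i) = 1 + 2 + 4 + 8 + 16 + 32 + 64 + 128 = 255.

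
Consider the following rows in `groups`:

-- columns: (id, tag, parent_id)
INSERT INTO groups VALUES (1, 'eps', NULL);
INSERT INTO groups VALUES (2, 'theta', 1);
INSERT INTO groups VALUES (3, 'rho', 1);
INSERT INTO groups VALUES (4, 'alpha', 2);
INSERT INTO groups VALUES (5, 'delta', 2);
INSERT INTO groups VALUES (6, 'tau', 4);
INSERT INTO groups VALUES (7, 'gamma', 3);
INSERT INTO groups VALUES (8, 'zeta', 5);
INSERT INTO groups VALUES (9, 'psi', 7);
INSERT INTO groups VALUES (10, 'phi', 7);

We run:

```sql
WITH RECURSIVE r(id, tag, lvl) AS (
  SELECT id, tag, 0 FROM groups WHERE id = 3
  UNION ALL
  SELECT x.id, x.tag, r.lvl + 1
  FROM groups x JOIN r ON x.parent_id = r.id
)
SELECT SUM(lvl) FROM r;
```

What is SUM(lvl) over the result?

Base: id=3 (rho) at lvl 0.
Iteration 1: rows with parent_id in {3} -> gamma (id 7, lvl 1).
Iteration 2: rows with parent_id in {7} -> psi (id 9, lvl 2), phi (id 10, lvl 2).
Iteration 3: no rows with parent_id in {9,10}; recursion stops.
SUM(lvl) = 0 + 1 + 2 + 2 = 5.

5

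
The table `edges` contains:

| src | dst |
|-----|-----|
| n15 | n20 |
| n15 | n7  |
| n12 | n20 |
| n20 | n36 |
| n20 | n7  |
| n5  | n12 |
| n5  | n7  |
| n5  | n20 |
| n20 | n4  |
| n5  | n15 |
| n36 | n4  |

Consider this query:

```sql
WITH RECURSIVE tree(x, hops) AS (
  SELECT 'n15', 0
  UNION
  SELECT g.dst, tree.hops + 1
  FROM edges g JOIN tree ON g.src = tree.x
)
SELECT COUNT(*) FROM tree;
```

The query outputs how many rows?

7

Base: (n15, hops=0).
Iteration 1: edges from {n15} -> (n20, hops=1), (n7, hops=1).
Iteration 2: edges from {n20,n7} -> (n36, hops=2), (n4, hops=2), (n7, hops=2).
Iteration 3: edges from {n36,n4,n7} -> (n4, hops=3).
Iteration 4: no outgoing edges from {n4}; recursion stops.
Total rows emitted: 7.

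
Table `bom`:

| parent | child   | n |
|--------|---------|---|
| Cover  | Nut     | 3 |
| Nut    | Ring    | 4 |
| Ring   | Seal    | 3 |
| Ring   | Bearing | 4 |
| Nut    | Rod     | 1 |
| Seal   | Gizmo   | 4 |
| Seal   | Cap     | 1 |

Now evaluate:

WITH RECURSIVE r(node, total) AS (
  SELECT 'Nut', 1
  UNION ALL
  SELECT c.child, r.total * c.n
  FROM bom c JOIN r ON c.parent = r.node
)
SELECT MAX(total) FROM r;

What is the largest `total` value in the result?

Base: (Nut, total=1).
Iteration 1: components of {Nut} -> Ring = 1*4 = 4, Rod = 1*1 = 1.
Iteration 2: components of {Ring,Rod} -> Bearing = 4*4 = 16, Seal = 4*3 = 12.
Iteration 3: components of {Bearing,Seal} -> Cap = 12*1 = 12, Gizmo = 12*4 = 48.
Iteration 4: no further components; recursion stops.
total values: 1, 4, 1, 12, 16, 48, 12; the maximum is 48.

48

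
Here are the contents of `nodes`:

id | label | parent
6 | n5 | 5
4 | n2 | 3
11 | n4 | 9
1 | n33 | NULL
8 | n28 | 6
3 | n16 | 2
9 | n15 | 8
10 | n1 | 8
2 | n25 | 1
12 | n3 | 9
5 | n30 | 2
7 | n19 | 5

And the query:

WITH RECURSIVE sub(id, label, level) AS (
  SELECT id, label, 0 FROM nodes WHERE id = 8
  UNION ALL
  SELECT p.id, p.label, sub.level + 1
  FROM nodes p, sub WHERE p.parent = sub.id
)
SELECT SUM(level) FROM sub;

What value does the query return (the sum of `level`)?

Base: id=8 (n28) at level 0.
Iteration 1: rows with parent in {8} -> n15 (id 9, level 1), n1 (id 10, level 1).
Iteration 2: rows with parent in {9,10} -> n4 (id 11, level 2), n3 (id 12, level 2).
Iteration 3: no rows with parent in {11,12}; recursion stops.
SUM(level) = 0 + 1 + 1 + 2 + 2 = 6.

6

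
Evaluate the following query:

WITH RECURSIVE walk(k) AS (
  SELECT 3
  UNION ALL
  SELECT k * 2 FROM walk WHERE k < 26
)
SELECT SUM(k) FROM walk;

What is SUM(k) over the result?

Base: k=3.
Iteration 1: 3 < 26 holds -> k = 3 * 2 = 6.
Iteration 2: 6 < 26 holds -> k = 6 * 2 = 12.
Iteration 3: 12 < 26 holds -> k = 12 * 2 = 24.
Iteration 4: 24 < 26 holds -> k = 24 * 2 = 48.
Iteration 5: 48 < 26 fails; recursion stops.
SUM(k) = 3 + 6 + 12 + 24 + 48 = 93.

93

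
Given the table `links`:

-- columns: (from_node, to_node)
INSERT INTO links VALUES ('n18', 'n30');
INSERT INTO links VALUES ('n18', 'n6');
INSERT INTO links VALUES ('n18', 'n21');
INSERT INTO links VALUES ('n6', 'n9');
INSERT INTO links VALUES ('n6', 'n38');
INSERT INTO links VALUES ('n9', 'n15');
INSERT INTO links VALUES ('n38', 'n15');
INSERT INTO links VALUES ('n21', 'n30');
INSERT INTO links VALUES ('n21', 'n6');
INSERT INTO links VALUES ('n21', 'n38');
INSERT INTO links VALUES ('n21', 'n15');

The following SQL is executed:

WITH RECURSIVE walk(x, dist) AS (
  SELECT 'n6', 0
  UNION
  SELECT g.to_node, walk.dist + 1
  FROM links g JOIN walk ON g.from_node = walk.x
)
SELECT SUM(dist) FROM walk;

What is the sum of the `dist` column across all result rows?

4

Base: (n6, dist=0).
Iteration 1: edges from {n6} -> (n38, dist=1), (n9, dist=1).
Iteration 2: edges from {n38,n9} -> (n15, dist=2). [UNION drops 1 duplicate row(s)]
Iteration 3: no outgoing edges from {n15}; recursion stops.
SUM(dist) = 0 + 1 + 1 + 2 = 4.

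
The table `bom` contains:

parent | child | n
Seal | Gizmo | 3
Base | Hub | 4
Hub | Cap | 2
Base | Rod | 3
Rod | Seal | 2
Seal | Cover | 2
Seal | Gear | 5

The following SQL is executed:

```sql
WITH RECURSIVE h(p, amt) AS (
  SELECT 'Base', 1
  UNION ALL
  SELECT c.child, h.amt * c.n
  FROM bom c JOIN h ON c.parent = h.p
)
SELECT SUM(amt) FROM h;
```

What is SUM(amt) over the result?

Base: (Base, amt=1).
Iteration 1: components of {Base} -> Hub = 1*4 = 4, Rod = 1*3 = 3.
Iteration 2: components of {Hub,Rod} -> Cap = 4*2 = 8, Seal = 3*2 = 6.
Iteration 3: components of {Cap,Seal} -> Cover = 6*2 = 12, Gear = 6*5 = 30, Gizmo = 6*3 = 18.
Iteration 4: no further components; recursion stops.
SUM(amt) = 1 + 3 + 4 + 6 + 8 + 12 + 18 + 30 = 82.

82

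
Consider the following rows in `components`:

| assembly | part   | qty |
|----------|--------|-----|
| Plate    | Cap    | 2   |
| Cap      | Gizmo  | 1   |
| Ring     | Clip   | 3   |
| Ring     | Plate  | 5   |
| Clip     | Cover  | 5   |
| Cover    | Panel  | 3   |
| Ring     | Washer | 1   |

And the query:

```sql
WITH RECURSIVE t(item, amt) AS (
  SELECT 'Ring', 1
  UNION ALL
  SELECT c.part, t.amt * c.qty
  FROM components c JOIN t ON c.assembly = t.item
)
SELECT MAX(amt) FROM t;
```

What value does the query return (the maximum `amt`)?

45

Base: (Ring, amt=1).
Iteration 1: components of {Ring} -> Clip = 1*3 = 3, Plate = 1*5 = 5, Washer = 1*1 = 1.
Iteration 2: components of {Clip,Plate,Washer} -> Cap = 5*2 = 10, Cover = 3*5 = 15.
Iteration 3: components of {Cap,Cover} -> Gizmo = 10*1 = 10, Panel = 15*3 = 45.
Iteration 4: no further components; recursion stops.
amt values: 1, 5, 1, 3, 10, 15, 10, 45; the maximum is 45.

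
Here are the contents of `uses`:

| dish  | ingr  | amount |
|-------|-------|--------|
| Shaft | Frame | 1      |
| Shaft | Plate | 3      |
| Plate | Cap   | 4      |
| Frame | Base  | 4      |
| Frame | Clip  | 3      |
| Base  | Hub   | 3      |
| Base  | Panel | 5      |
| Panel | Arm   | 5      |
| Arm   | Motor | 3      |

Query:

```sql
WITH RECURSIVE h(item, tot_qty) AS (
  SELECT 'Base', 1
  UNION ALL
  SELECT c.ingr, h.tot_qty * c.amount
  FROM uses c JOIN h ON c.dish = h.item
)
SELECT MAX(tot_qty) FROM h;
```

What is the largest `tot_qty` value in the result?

Base: (Base, tot_qty=1).
Iteration 1: components of {Base} -> Hub = 1*3 = 3, Panel = 1*5 = 5.
Iteration 2: components of {Hub,Panel} -> Arm = 5*5 = 25.
Iteration 3: components of {Arm} -> Motor = 25*3 = 75.
Iteration 4: no further components; recursion stops.
tot_qty values: 1, 3, 5, 25, 75; the maximum is 75.

75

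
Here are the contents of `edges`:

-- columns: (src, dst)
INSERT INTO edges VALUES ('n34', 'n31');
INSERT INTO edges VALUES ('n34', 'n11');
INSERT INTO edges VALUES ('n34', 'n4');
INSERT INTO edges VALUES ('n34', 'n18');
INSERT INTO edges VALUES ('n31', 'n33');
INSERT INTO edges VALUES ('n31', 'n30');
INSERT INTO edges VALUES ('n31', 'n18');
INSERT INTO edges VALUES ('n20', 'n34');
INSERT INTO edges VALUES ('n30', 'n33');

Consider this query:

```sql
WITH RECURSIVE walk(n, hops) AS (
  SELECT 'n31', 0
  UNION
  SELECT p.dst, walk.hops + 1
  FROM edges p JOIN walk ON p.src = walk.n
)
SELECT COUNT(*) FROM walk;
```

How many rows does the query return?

Base: (n31, hops=0).
Iteration 1: edges from {n31} -> (n18, hops=1), (n30, hops=1), (n33, hops=1).
Iteration 2: edges from {n18,n30,n33} -> (n33, hops=2).
Iteration 3: no outgoing edges from {n33}; recursion stops.
Total rows emitted: 5.

5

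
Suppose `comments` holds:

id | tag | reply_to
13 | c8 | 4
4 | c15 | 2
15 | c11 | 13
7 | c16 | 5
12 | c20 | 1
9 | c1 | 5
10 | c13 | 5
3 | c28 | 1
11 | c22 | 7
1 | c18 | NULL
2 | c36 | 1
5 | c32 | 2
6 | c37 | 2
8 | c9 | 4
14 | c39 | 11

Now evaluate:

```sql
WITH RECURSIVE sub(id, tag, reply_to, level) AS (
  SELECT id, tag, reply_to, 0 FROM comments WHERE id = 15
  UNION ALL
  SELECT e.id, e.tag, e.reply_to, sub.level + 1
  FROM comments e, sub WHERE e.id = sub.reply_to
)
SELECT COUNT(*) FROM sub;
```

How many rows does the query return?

Base: id=15 (c11), reply_to=13, level 0.
Iteration 1: join on id=13 -> c8 (id 13, reply_to=4, level 1).
Iteration 2: join on id=4 -> c15 (id 4, reply_to=2, level 2).
Iteration 3: join on id=2 -> c36 (id 2, reply_to=1, level 3).
Iteration 4: join on id=1 -> c18 (id 1, reply_to=NULL, level 4).
Iteration 5: reply_to is NULL; no match; recursion stops.
Total rows emitted: 5.

5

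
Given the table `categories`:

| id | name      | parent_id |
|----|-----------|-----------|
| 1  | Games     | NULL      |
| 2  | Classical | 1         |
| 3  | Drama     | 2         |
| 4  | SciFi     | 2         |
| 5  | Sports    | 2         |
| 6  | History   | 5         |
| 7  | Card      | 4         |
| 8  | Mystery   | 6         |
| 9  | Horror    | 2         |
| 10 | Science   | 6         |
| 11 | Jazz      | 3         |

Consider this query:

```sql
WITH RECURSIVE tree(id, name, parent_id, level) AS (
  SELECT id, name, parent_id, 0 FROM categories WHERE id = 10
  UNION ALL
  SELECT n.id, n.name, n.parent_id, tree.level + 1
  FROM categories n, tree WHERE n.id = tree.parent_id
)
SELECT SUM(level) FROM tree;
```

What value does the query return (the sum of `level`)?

Base: id=10 (Science), parent_id=6, level 0.
Iteration 1: join on id=6 -> History (id 6, parent_id=5, level 1).
Iteration 2: join on id=5 -> Sports (id 5, parent_id=2, level 2).
Iteration 3: join on id=2 -> Classical (id 2, parent_id=1, level 3).
Iteration 4: join on id=1 -> Games (id 1, parent_id=NULL, level 4).
Iteration 5: parent_id is NULL; no match; recursion stops.
SUM(level) = 0 + 1 + 2 + 3 + 4 = 10.

10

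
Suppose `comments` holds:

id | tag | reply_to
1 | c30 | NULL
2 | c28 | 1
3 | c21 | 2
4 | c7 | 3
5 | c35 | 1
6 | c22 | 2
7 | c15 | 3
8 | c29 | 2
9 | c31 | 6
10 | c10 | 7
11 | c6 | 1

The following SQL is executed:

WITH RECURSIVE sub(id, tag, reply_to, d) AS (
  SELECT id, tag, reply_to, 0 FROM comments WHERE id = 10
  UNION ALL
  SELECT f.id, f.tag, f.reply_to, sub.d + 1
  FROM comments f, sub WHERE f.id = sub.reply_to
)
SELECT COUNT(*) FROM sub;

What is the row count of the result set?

Base: id=10 (c10), reply_to=7, d 0.
Iteration 1: join on id=7 -> c15 (id 7, reply_to=3, d 1).
Iteration 2: join on id=3 -> c21 (id 3, reply_to=2, d 2).
Iteration 3: join on id=2 -> c28 (id 2, reply_to=1, d 3).
Iteration 4: join on id=1 -> c30 (id 1, reply_to=NULL, d 4).
Iteration 5: reply_to is NULL; no match; recursion stops.
Total rows emitted: 5.

5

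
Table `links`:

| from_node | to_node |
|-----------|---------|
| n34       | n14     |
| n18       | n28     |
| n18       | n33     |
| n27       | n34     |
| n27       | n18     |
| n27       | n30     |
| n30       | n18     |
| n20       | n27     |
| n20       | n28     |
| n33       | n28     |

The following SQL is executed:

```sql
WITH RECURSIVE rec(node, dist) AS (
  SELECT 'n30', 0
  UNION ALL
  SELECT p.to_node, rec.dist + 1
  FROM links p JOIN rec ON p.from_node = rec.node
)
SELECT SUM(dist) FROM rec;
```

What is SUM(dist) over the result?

Base: (n30, dist=0).
Iteration 1: edges from {n30} -> (n18, dist=1).
Iteration 2: edges from {n18} -> (n28, dist=2), (n33, dist=2).
Iteration 3: edges from {n28,n33} -> (n28, dist=3).
Iteration 4: no outgoing edges from {n28}; recursion stops.
SUM(dist) = 0 + 1 + 2 + 2 + 3 = 8.

8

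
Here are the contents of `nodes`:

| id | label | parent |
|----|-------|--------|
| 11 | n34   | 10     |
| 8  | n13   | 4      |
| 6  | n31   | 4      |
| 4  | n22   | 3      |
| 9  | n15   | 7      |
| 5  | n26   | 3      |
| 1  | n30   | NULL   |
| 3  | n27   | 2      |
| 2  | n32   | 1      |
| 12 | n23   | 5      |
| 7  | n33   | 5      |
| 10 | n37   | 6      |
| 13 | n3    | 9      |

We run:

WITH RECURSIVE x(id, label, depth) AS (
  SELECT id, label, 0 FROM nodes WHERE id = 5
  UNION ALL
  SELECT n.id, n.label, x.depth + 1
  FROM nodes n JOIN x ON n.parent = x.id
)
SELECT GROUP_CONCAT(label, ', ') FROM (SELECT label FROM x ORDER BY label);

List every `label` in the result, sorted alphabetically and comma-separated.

Base: id=5 (n26) at depth 0.
Iteration 1: rows with parent in {5} -> n33 (id 7, depth 1), n23 (id 12, depth 1).
Iteration 2: rows with parent in {7,12} -> n15 (id 9, depth 2).
Iteration 3: rows with parent in {9} -> n3 (id 13, depth 3).
Iteration 4: no rows with parent in {13}; recursion stops.

n15, n23, n26, n3, n33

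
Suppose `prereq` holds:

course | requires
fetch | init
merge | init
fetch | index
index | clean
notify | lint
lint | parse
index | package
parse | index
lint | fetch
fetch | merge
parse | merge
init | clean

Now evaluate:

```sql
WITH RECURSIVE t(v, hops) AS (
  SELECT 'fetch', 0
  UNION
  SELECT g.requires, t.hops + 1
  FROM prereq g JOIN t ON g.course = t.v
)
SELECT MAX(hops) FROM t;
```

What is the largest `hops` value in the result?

3

Base: (fetch, hops=0).
Iteration 1: edges from {fetch} -> (index, hops=1), (init, hops=1), (merge, hops=1).
Iteration 2: edges from {index,init,merge} -> (clean, hops=2), (init, hops=2), (package, hops=2). [UNION drops 1 duplicate row(s)]
Iteration 3: edges from {clean,init,package} -> (clean, hops=3).
Iteration 4: no outgoing edges from {clean}; recursion stops.
hops values: 0, 1, 1, 1, 2, 2, 2, 3; the maximum is 3.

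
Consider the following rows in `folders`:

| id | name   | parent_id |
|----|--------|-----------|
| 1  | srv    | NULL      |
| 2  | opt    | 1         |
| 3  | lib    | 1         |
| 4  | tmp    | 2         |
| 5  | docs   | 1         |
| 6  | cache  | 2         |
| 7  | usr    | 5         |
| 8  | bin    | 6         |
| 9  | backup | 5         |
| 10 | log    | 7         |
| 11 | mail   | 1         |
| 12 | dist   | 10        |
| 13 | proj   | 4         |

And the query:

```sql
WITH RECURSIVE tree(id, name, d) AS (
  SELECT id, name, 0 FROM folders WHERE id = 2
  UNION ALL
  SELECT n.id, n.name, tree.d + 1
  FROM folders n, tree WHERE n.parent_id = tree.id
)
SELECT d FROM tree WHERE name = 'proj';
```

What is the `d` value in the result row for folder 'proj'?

Base: id=2 (opt) at d 0.
Iteration 1: rows with parent_id in {2} -> tmp (id 4, d 1), cache (id 6, d 1).
Iteration 2: rows with parent_id in {4,6} -> bin (id 8, d 2), proj (id 13, d 2).
Iteration 3: no rows with parent_id in {8,13}; recursion stops.

2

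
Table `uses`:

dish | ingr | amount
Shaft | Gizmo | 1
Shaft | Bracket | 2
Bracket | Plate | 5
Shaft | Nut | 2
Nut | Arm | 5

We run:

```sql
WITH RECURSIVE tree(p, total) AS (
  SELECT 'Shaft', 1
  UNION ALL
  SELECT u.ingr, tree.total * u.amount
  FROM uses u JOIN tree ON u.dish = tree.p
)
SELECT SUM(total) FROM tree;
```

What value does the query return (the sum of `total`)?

26

Base: (Shaft, total=1).
Iteration 1: components of {Shaft} -> Bracket = 1*2 = 2, Gizmo = 1*1 = 1, Nut = 1*2 = 2.
Iteration 2: components of {Bracket,Gizmo,Nut} -> Arm = 2*5 = 10, Plate = 2*5 = 10.
Iteration 3: no further components; recursion stops.
SUM(total) = 1 + 1 + 2 + 2 + 10 + 10 = 26.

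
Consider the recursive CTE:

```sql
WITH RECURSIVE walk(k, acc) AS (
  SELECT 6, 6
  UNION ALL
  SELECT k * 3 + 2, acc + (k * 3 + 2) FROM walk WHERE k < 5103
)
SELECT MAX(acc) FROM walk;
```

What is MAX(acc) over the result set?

22952

Base: k=6, acc=6.
Iteration 1: 6 < 5103 holds -> k = 6 * 3 + 2 = 20, acc = 6 + 20 = 26.
Iteration 2: 20 < 5103 holds -> k = 20 * 3 + 2 = 62, acc = 26 + 62 = 88.
Iteration 3: 62 < 5103 holds -> k = 62 * 3 + 2 = 188, acc = 88 + 188 = 276.
Iteration 4: 188 < 5103 holds -> k = 188 * 3 + 2 = 566, acc = 276 + 566 = 842.
Iteration 5: 566 < 5103 holds -> k = 566 * 3 + 2 = 1700, acc = 842 + 1700 = 2542.
Iteration 6: 1700 < 5103 holds -> k = 1700 * 3 + 2 = 5102, acc = 2542 + 5102 = 7644.
Iteration 7: 5102 < 5103 holds -> k = 5102 * 3 + 2 = 15308, acc = 7644 + 15308 = 22952.
Iteration 8: 15308 < 5103 fails; recursion stops.
acc values: 6, 26, 88, 276, 842, 2542, 7644, 22952; the maximum is 22952.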